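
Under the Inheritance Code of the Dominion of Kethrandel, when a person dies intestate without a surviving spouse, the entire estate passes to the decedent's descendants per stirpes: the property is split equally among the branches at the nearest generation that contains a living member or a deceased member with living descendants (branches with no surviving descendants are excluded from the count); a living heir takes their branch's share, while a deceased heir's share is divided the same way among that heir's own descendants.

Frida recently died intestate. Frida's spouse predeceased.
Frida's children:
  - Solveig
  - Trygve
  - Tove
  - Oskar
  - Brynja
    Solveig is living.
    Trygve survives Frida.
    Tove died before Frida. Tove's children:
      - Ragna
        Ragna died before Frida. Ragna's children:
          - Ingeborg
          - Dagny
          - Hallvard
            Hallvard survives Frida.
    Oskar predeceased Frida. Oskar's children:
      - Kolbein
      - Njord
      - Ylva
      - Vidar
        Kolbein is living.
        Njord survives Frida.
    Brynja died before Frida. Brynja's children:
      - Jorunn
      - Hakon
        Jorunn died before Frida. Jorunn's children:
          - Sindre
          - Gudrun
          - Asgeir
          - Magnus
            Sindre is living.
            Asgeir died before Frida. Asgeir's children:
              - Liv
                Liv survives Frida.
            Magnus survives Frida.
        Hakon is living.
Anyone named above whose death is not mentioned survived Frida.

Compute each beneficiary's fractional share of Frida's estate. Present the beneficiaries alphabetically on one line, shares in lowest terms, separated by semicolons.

There is no surviving spouse, so the entire estate passes to Frida's descendants per stirpes.
The estate is divided into 5 equal shares of 1/5 among Solveig, Trygve, Tove, Oskar, Brynja.
Solveig is living and takes 1/5.
Trygve is living and takes 1/5.
Tove predeceased; the 1/5 allotted to Tove's branch passes to Tove's issue by representation.
Ragna's line is the sole branch at this level, so the full 1/5 passes to Ragna's issue by representation.
The 1/5 is divided into 3 equal shares of 1/15 among Ingeborg, Dagny, Hallvard.
Ingeborg is living and takes 1/15.
Dagny is living and takes 1/15.
Hallvard is living and takes 1/15.
Oskar predeceased; the 1/5 allotted to Oskar's branch passes to Oskar's issue by representation.
The 1/5 is divided into 4 equal shares of 1/20 among Kolbein, Njord, Ylva, Vidar.
Kolbein is living and takes 1/20.
Njord is living and takes 1/20.
Ylva is living and takes 1/20.
Vidar is living and takes 1/20.
Brynja predeceased; the 1/5 allotted to Brynja's branch passes to Brynja's issue by representation.
The 1/5 is divided into 2 equal shares of 1/10 among Jorunn, Hakon.
Jorunn predeceased; the 1/10 allotted to Jorunn's branch passes to Jorunn's issue by representation.
The 1/10 is divided into 4 equal shares of 1/40 among Sindre, Gudrun, Asgeir, Magnus.
Sindre is living and takes 1/40.
Gudrun is living and takes 1/40.
Asgeir predeceased; the 1/40 allotted to Asgeir's branch passes to Asgeir's issue by representation.
Liv is the sole taker at this level and receives the full 1/40.
Magnus is living and takes 1/40.
Hakon is living and takes 1/10.

Dagny 1/15; Gudrun 1/40; Hakon 1/10; Hallvard 1/15; Ingeborg 1/15; Kolbein 1/20; Liv 1/40; Magnus 1/40; Njord 1/20; Sindre 1/40; Solveig 1/5; Trygve 1/5; Vidar 1/20; Ylva 1/20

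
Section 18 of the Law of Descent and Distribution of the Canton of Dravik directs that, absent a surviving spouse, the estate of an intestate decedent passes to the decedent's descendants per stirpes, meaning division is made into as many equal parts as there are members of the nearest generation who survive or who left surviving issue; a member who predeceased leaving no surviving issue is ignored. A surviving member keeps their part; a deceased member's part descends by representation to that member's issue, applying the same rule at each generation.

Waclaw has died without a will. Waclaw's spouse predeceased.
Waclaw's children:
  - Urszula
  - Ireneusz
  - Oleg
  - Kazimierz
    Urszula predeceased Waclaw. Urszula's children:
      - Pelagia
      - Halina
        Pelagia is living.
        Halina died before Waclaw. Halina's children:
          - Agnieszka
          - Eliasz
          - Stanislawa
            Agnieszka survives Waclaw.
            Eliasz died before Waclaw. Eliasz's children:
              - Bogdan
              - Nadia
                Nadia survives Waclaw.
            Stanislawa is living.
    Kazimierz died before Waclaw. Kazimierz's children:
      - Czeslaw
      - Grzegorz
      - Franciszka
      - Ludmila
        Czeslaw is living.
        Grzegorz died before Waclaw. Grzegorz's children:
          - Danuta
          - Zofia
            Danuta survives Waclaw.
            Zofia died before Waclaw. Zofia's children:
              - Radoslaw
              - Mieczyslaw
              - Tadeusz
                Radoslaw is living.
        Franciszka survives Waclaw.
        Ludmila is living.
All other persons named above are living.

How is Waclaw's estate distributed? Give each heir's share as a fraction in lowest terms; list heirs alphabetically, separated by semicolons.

Agnieszka 1/24; Bogdan 1/48; Czeslaw 1/16; Danuta 1/32; Franciszka 1/16; Ireneusz 1/4; Ludmila 1/16; Mieczyslaw 1/96; Nadia 1/48; Oleg 1/4; Pelagia 1/8; Radoslaw 1/96; Stanislawa 1/24; Tadeusz 1/96

There is no surviving spouse, so the entire estate passes to Waclaw's descendants per stirpes.
The estate is divided into 4 equal shares of 1/4 among Urszula, Ireneusz, Oleg, Kazimierz.
Urszula predeceased; the 1/4 allotted to Urszula's branch passes to Urszula's issue by representation.
The 1/4 is divided into 2 equal shares of 1/8 among Pelagia, Halina.
Pelagia is living and takes 1/8.
Halina predeceased; the 1/8 allotted to Halina's branch passes to Halina's issue by representation.
The 1/8 is divided into 3 equal shares of 1/24 among Agnieszka, Eliasz, Stanislawa.
Agnieszka is living and takes 1/24.
Eliasz predeceased; the 1/24 allotted to Eliasz's branch passes to Eliasz's issue by representation.
The 1/24 is divided into 2 equal shares of 1/48 among Bogdan, Nadia.
Bogdan is living and takes 1/48.
Nadia is living and takes 1/48.
Stanislawa is living and takes 1/24.
Ireneusz is living and takes 1/4.
Oleg is living and takes 1/4.
Kazimierz predeceased; the 1/4 allotted to Kazimierz's branch passes to Kazimierz's issue by representation.
The 1/4 is divided into 4 equal shares of 1/16 among Czeslaw, Grzegorz, Franciszka, Ludmila.
Czeslaw is living and takes 1/16.
Grzegorz predeceased; the 1/16 allotted to Grzegorz's branch passes to Grzegorz's issue by representation.
The 1/16 is divided into 2 equal shares of 1/32 among Danuta, Zofia.
Danuta is living and takes 1/32.
Zofia predeceased; the 1/32 allotted to Zofia's branch passes to Zofia's issue by representation.
The 1/32 is divided into 3 equal shares of 1/96 among Radoslaw, Mieczyslaw, Tadeusz.
Radoslaw is living and takes 1/96.
Mieczyslaw is living and takes 1/96.
Tadeusz is living and takes 1/96.
Franciszka is living and takes 1/16.
Ludmila is living and takes 1/16.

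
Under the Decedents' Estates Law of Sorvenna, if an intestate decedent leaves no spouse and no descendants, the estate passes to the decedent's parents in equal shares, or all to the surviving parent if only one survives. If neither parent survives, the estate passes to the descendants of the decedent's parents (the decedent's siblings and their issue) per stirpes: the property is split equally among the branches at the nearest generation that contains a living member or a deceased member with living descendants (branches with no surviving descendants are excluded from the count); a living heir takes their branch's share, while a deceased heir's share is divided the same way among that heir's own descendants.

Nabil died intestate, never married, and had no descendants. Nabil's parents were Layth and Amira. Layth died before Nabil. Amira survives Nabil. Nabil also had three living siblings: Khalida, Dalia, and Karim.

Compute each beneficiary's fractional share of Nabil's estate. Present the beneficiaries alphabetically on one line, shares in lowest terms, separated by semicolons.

Only one parent, Amira, survives, so Amira takes the entire estate. The siblings take nothing because a surviving parent has priority.

Amira 1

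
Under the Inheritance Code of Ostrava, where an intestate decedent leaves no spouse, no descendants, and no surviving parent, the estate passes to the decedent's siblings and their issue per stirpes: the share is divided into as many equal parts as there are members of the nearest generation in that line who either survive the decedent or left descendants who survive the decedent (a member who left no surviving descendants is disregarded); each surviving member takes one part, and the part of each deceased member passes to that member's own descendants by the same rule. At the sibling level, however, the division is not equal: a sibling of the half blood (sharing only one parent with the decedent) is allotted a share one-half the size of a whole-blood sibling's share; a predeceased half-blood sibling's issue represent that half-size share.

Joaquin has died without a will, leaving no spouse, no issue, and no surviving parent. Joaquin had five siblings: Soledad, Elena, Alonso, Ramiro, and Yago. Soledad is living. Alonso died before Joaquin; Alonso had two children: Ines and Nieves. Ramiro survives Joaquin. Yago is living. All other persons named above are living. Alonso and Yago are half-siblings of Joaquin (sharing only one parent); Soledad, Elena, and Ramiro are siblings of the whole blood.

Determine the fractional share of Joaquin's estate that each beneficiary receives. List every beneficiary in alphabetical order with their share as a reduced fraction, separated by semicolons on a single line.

Elena 1/4; Ines 1/16; Nieves 1/16; Ramiro 1/4; Soledad 1/4; Yago 1/8

No spouse, descendants, or parent survives, so the estate passes to Joaquin's siblings per stirpes.
Half-blood siblings count for one-half the weight of whole-blood siblings at the initial division.
Dividing 1 in proportion to weights (total weight 4): Soledad (weight 1) → 1/4; Elena (weight 1) → 1/4; Alonso (weight 1/2) → 1/8; Ramiro (weight 1) → 1/4; Yago (weight 1/2) → 1/8.
Soledad is living and takes 1/4.
Elena is living and takes 1/4.
Alonso predeceased; the 1/8 allotted to Alonso's branch passes to Alonso's issue by representation.
The 1/8 is divided into 2 equal shares of 1/16 among Ines, Nieves.
Ines is living and takes 1/16.
Nieves is living and takes 1/16.
Ramiro is living and takes 1/4.
Yago is living and takes 1/8.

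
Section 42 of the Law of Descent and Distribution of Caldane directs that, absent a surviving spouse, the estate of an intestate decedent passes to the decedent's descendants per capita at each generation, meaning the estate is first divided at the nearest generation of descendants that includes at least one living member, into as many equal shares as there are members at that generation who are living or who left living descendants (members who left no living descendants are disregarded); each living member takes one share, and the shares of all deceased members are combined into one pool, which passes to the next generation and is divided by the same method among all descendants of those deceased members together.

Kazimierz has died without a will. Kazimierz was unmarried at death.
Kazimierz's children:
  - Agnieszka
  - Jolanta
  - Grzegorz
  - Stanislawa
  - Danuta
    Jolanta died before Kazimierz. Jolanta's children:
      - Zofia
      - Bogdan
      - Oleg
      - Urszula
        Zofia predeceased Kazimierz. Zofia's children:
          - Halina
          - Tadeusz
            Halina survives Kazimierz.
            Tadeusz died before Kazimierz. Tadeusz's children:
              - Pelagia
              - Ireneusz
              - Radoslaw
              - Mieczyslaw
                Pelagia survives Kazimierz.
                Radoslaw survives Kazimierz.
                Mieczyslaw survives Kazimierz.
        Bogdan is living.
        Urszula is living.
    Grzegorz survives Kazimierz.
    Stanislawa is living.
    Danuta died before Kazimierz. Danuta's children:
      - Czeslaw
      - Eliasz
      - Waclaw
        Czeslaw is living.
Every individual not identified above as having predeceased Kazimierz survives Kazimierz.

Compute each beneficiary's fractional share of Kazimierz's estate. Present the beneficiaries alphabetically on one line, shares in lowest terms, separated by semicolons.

Agnieszka 1/5; Bogdan 2/35; Czeslaw 2/35; Eliasz 2/35; Grzegorz 1/5; Halina 1/35; Ireneusz 1/140; Mieczyslaw 1/140; Oleg 2/35; Pelagia 1/140; Radoslaw 1/140; Stanislawa 1/5; Urszula 2/35; Waclaw 2/35

There is no surviving spouse, so the entire estate passes to Kazimierz's descendants per capita at each generation.
At generation 1 (Agnieszka, Jolanta, Grzegorz, Stanislawa, Danuta) there are 5 shares of (1)/5 = 1/5 each.
Living: Agnieszka, Grzegorz, and Stanislawa — each takes 1/5.
Deceased: Jolanta and Danuta. Their combined 2/5 is pooled and carried to generation 2.
At generation 2 (Zofia, Bogdan, Oleg, Urszula, Czeslaw, Eliasz, Waclaw) there are 7 shares of (2/5)/7 = 2/35 each.
Living: Bogdan, Oleg, Urszula, Czeslaw, Eliasz, and Waclaw — each takes 2/35.
Deceased: Zofia. That 2/35 share is carried to generation 3.
At generation 3 (Halina, Tadeusz) there are 2 shares of (2/35)/2 = 1/35 each.
Living: Halina — each takes 1/35.
Deceased: Tadeusz. That 1/35 share is carried to generation 4.
At generation 4 (Pelagia, Ireneusz, Radoslaw, Mieczyslaw) there are 4 shares of (1/35)/4 = 1/140 each.
Living: Pelagia, Ireneusz, Radoslaw, and Mieczyslaw — each takes 1/140.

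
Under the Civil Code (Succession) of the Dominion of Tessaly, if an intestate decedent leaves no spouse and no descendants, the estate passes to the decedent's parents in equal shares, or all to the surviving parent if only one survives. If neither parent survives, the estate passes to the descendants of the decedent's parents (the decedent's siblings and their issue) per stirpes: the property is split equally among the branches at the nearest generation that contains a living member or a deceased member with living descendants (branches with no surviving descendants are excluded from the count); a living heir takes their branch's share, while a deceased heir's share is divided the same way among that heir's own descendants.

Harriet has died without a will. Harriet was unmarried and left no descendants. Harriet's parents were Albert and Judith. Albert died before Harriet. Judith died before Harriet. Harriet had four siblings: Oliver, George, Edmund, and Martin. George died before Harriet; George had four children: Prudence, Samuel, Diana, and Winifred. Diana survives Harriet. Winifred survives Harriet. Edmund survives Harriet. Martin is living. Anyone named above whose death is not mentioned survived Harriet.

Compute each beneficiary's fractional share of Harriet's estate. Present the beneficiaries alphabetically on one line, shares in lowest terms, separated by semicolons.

Neither parent survives and there are no descendants, so the estate passes to Harriet's siblings and their issue per stirpes.
The estate is divided into 4 equal shares of 1/4 among Oliver, George, Edmund, Martin.
Oliver is living and takes 1/4.
George predeceased; the 1/4 allotted to George's branch passes to George's issue by representation.
The 1/4 is divided into 4 equal shares of 1/16 among Prudence, Samuel, Diana, Winifred.
Prudence is living and takes 1/16.
Samuel is living and takes 1/16.
Diana is living and takes 1/16.
Winifred is living and takes 1/16.
Edmund is living and takes 1/4.
Martin is living and takes 1/4.

Diana 1/16; Edmund 1/4; Martin 1/4; Oliver 1/4; Prudence 1/16; Samuel 1/16; Winifred 1/16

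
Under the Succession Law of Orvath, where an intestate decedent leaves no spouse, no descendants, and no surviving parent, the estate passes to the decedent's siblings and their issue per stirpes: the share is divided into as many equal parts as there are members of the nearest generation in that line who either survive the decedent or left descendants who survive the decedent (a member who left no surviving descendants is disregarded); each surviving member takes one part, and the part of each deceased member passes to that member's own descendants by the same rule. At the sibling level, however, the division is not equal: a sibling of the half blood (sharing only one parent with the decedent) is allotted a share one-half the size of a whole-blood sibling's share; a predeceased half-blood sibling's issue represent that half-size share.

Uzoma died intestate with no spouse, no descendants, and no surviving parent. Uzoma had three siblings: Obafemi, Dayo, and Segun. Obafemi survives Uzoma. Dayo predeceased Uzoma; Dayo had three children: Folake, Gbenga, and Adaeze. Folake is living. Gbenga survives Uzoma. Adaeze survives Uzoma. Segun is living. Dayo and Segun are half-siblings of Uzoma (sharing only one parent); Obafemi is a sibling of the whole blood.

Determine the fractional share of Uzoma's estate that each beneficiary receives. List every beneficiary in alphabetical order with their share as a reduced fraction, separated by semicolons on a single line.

No spouse, descendants, or parent survives, so the estate passes to Uzoma's siblings per stirpes.
Half-blood siblings count for one-half the weight of whole-blood siblings at the initial division.
Dividing 1 in proportion to weights (total weight 2): Obafemi (weight 1) → 1/2; Dayo (weight 1/2) → 1/4; Segun (weight 1/2) → 1/4.
Obafemi is living and takes 1/2.
Dayo predeceased; the 1/4 allotted to Dayo's branch passes to Dayo's issue by representation.
The 1/4 is divided into 3 equal shares of 1/12 among Folake, Gbenga, Adaeze.
Folake is living and takes 1/12.
Gbenga is living and takes 1/12.
Adaeze is living and takes 1/12.
Segun is living and takes 1/4.

Adaeze 1/12; Folake 1/12; Gbenga 1/12; Obafemi 1/2; Segun 1/4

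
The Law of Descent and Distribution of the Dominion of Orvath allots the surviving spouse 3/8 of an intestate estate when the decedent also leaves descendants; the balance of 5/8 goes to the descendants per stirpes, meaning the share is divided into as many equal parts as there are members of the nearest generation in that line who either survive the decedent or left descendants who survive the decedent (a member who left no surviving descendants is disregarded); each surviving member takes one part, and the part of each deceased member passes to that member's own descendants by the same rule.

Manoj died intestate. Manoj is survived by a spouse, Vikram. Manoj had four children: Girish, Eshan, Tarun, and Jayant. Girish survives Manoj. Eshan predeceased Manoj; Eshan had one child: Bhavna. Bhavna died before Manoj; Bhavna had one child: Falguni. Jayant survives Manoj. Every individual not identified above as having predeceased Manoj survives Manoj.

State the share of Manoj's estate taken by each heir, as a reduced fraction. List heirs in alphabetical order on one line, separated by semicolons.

Falguni 5/32; Girish 5/32; Jayant 5/32; Tarun 5/32; Vikram 3/8

Vikram, as surviving spouse, takes 3/8.
The remaining 5/8 passes to Manoj's descendants per stirpes.
The 5/8 is divided into 4 equal shares of 5/32 among Girish, Eshan, Tarun, Jayant.
Girish is living and takes 5/32.
Eshan predeceased; the 5/32 allotted to Eshan's branch passes to Eshan's issue by representation.
Bhavna's line is the sole branch at this level, so the full 5/32 passes to Bhavna's issue by representation.
Falguni is the sole taker at this level and receives the full 5/32.
Tarun is living and takes 5/32.
Jayant is living and takes 5/32.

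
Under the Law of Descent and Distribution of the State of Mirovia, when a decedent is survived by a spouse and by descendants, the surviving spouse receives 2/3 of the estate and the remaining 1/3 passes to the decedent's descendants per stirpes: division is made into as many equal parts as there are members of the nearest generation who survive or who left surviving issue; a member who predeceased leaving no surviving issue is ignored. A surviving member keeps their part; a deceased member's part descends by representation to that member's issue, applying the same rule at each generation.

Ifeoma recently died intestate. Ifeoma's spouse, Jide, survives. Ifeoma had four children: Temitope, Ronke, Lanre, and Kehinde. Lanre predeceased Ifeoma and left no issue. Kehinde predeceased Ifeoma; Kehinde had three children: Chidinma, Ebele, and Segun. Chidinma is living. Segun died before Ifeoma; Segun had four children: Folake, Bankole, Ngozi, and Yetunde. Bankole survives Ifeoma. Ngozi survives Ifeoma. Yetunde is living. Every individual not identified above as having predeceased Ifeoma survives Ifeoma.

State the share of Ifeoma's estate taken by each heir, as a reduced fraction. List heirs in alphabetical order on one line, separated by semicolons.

Jide, as surviving spouse, takes 2/3.
The remaining 1/3 passes to Ifeoma's descendants per stirpes.
Lanre left no surviving issue, so that branch lapses and is disregarded.
The 1/3 is divided into 3 equal shares of 1/9 among Temitope, Ronke, Kehinde.
Temitope is living and takes 1/9.
Ronke is living and takes 1/9.
Kehinde predeceased; the 1/9 allotted to Kehinde's branch passes to Kehinde's issue by representation.
The 1/9 is divided into 3 equal shares of 1/27 among Chidinma, Ebele, Segun.
Chidinma is living and takes 1/27.
Ebele is living and takes 1/27.
Segun predeceased; the 1/27 allotted to Segun's branch passes to Segun's issue by representation.
The 1/27 is divided into 4 equal shares of 1/108 among Folake, Bankole, Ngozi, Yetunde.
Folake is living and takes 1/108.
Bankole is living and takes 1/108.
Ngozi is living and takes 1/108.
Yetunde is living and takes 1/108.

Bankole 1/108; Chidinma 1/27; Ebele 1/27; Folake 1/108; Jide 2/3; Ngozi 1/108; Ronke 1/9; Temitope 1/9; Yetunde 1/108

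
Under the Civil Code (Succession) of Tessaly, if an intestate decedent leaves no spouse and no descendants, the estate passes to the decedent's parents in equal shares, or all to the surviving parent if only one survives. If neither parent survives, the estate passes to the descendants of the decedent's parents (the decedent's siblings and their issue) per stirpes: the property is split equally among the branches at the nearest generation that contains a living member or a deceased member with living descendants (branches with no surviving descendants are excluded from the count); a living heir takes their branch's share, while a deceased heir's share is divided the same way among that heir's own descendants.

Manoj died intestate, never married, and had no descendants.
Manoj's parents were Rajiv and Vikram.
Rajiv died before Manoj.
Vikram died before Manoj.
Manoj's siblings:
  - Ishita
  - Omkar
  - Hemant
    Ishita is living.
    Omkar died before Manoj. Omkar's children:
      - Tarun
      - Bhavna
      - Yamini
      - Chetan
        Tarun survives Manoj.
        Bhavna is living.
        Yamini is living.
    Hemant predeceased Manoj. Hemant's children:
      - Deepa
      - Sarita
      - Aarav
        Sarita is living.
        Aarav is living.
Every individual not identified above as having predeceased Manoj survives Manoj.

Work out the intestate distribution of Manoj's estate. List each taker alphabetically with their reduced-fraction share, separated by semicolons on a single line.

Neither parent survives and there are no descendants, so the estate passes to Manoj's siblings and their issue per stirpes.
The estate is divided into 3 equal shares of 1/3 among Ishita, Omkar, Hemant.
Ishita is living and takes 1/3.
Omkar predeceased; the 1/3 allotted to Omkar's branch passes to Omkar's issue by representation.
The 1/3 is divided into 4 equal shares of 1/12 among Tarun, Bhavna, Yamini, Chetan.
Tarun is living and takes 1/12.
Bhavna is living and takes 1/12.
Yamini is living and takes 1/12.
Chetan is living and takes 1/12.
Hemant predeceased; the 1/3 allotted to Hemant's branch passes to Hemant's issue by representation.
The 1/3 is divided into 3 equal shares of 1/9 among Deepa, Sarita, Aarav.
Deepa is living and takes 1/9.
Sarita is living and takes 1/9.
Aarav is living and takes 1/9.

Aarav 1/9; Bhavna 1/12; Chetan 1/12; Deepa 1/9; Ishita 1/3; Sarita 1/9; Tarun 1/12; Yamini 1/12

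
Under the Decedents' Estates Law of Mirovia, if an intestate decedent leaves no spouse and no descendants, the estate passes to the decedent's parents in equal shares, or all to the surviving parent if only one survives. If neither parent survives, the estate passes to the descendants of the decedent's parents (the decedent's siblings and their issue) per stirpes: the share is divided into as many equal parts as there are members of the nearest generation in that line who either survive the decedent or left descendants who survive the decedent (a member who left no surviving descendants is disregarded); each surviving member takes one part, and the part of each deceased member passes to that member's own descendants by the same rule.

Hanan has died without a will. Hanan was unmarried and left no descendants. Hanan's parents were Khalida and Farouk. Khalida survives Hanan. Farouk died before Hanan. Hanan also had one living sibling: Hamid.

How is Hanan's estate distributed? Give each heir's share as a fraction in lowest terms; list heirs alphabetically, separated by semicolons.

Only one parent, Khalida, survives, so Khalida takes the entire estate. The siblings take nothing because a surviving parent has priority.

Khalida 1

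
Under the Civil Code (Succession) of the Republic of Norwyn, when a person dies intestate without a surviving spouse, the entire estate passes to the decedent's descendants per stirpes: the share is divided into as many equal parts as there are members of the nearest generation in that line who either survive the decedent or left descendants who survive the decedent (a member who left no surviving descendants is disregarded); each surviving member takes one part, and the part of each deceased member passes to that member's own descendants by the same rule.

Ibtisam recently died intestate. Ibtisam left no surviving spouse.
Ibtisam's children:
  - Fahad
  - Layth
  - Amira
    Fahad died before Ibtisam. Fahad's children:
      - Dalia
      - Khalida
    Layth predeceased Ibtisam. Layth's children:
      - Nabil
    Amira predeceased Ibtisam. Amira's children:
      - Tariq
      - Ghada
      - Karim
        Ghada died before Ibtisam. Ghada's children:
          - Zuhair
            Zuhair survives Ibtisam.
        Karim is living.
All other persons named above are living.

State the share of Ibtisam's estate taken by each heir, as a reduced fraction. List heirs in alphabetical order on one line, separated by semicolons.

There is no surviving spouse, so the entire estate passes to Ibtisam's descendants per stirpes.
The estate is divided into 3 equal shares of 1/3 among Fahad, Layth, Amira.
Fahad predeceased; the 1/3 allotted to Fahad's branch passes to Fahad's issue by representation.
The 1/3 is divided into 2 equal shares of 1/6 among Dalia, Khalida.
Dalia is living and takes 1/6.
Khalida is living and takes 1/6.
Layth predeceased; the 1/3 allotted to Layth's branch passes to Layth's issue by representation.
Nabil is the sole taker at this level and receives the full 1/3.
Amira predeceased; the 1/3 allotted to Amira's branch passes to Amira's issue by representation.
The 1/3 is divided into 3 equal shares of 1/9 among Tariq, Ghada, Karim.
Tariq is living and takes 1/9.
Ghada predeceased; the 1/9 allotted to Ghada's branch passes to Ghada's issue by representation.
Zuhair is the sole taker at this level and receives the full 1/9.
Karim is living and takes 1/9.

Dalia 1/6; Karim 1/9; Khalida 1/6; Nabil 1/3; Tariq 1/9; Zuhair 1/9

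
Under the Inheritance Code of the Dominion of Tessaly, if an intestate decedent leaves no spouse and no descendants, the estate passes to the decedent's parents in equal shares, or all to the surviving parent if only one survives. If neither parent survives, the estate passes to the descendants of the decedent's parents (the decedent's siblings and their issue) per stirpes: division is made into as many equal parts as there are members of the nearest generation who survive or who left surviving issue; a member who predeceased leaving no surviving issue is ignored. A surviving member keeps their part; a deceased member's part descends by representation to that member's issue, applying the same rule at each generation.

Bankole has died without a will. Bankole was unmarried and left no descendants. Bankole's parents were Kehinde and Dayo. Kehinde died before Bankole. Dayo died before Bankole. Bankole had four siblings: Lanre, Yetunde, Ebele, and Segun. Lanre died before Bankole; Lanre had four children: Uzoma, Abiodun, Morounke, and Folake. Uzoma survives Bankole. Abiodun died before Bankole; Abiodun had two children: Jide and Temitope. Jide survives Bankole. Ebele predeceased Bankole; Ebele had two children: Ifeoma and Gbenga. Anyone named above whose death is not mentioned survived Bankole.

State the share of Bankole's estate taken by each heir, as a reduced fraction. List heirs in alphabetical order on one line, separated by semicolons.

Neither parent survives and there are no descendants, so the estate passes to Bankole's siblings and their issue per stirpes.
The estate is divided into 4 equal shares of 1/4 among Lanre, Yetunde, Ebele, Segun.
Lanre predeceased; the 1/4 allotted to Lanre's branch passes to Lanre's issue by representation.
The 1/4 is divided into 4 equal shares of 1/16 among Uzoma, Abiodun, Morounke, Folake.
Uzoma is living and takes 1/16.
Abiodun predeceased; the 1/16 allotted to Abiodun's branch passes to Abiodun's issue by representation.
The 1/16 is divided into 2 equal shares of 1/32 among Jide, Temitope.
Jide is living and takes 1/32.
Temitope is living and takes 1/32.
Morounke is living and takes 1/16.
Folake is living and takes 1/16.
Yetunde is living and takes 1/4.
Ebele predeceased; the 1/4 allotted to Ebele's branch passes to Ebele's issue by representation.
The 1/4 is divided into 2 equal shares of 1/8 among Ifeoma, Gbenga.
Ifeoma is living and takes 1/8.
Gbenga is living and takes 1/8.
Segun is living and takes 1/4.

Folake 1/16; Gbenga 1/8; Ifeoma 1/8; Jide 1/32; Morounke 1/16; Segun 1/4; Temitope 1/32; Uzoma 1/16; Yetunde 1/4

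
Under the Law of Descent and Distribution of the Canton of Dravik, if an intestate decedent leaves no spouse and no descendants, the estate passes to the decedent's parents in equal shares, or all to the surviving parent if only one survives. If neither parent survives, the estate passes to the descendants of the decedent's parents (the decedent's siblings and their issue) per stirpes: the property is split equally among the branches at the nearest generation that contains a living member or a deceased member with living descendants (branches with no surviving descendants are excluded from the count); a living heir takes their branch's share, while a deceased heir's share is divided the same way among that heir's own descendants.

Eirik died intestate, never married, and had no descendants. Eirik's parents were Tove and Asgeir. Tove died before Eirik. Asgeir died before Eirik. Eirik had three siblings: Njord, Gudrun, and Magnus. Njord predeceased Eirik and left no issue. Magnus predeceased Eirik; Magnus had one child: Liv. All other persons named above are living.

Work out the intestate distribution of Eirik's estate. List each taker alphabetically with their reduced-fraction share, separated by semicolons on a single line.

Gudrun 1/2; Liv 1/2

Neither parent survives and there are no descendants, so the estate passes to Eirik's siblings and their issue per stirpes.
Njord left no surviving issue, so that branch lapses and is disregarded.
The estate is divided into 2 equal shares of 1/2 among Gudrun, Magnus.
Gudrun is living and takes 1/2.
Magnus predeceased; the 1/2 allotted to Magnus's branch passes to Magnus's issue by representation.
Liv is the sole taker at this level and receives the full 1/2.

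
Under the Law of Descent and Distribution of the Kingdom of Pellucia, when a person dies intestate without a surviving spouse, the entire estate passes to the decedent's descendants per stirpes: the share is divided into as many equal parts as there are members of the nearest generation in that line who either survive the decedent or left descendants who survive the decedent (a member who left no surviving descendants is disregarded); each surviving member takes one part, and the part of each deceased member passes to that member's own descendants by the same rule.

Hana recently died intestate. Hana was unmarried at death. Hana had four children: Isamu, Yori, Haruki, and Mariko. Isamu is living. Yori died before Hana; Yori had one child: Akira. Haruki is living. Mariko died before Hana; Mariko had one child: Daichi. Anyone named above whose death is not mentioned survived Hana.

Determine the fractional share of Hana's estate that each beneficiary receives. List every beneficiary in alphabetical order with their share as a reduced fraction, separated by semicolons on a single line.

Akira 1/4; Daichi 1/4; Haruki 1/4; Isamu 1/4

There is no surviving spouse, so the entire estate passes to Hana's descendants per stirpes.
The estate is divided into 4 equal shares of 1/4 among Isamu, Yori, Haruki, Mariko.
Isamu is living and takes 1/4.
Yori predeceased; the 1/4 allotted to Yori's branch passes to Yori's issue by representation.
Akira is the sole taker at this level and receives the full 1/4.
Haruki is living and takes 1/4.
Mariko predeceased; the 1/4 allotted to Mariko's branch passes to Mariko's issue by representation.
Daichi is the sole taker at this level and receives the full 1/4.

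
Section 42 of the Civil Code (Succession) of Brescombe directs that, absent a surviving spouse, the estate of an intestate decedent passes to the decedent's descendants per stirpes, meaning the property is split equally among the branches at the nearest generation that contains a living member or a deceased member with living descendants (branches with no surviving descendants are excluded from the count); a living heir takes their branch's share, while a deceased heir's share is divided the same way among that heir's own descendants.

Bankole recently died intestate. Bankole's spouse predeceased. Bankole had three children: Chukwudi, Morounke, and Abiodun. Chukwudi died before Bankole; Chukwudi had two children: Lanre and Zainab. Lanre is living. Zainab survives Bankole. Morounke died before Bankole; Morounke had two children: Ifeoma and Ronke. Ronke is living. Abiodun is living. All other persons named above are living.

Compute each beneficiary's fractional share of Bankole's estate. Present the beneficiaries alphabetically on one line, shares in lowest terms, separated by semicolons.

Abiodun 1/3; Ifeoma 1/6; Lanre 1/6; Ronke 1/6; Zainab 1/6

There is no surviving spouse, so the entire estate passes to Bankole's descendants per stirpes.
The estate is divided into 3 equal shares of 1/3 among Chukwudi, Morounke, Abiodun.
Chukwudi predeceased; the 1/3 allotted to Chukwudi's branch passes to Chukwudi's issue by representation.
The 1/3 is divided into 2 equal shares of 1/6 among Lanre, Zainab.
Lanre is living and takes 1/6.
Zainab is living and takes 1/6.
Morounke predeceased; the 1/3 allotted to Morounke's branch passes to Morounke's issue by representation.
The 1/3 is divided into 2 equal shares of 1/6 among Ifeoma, Ronke.
Ifeoma is living and takes 1/6.
Ronke is living and takes 1/6.
Abiodun is living and takes 1/3.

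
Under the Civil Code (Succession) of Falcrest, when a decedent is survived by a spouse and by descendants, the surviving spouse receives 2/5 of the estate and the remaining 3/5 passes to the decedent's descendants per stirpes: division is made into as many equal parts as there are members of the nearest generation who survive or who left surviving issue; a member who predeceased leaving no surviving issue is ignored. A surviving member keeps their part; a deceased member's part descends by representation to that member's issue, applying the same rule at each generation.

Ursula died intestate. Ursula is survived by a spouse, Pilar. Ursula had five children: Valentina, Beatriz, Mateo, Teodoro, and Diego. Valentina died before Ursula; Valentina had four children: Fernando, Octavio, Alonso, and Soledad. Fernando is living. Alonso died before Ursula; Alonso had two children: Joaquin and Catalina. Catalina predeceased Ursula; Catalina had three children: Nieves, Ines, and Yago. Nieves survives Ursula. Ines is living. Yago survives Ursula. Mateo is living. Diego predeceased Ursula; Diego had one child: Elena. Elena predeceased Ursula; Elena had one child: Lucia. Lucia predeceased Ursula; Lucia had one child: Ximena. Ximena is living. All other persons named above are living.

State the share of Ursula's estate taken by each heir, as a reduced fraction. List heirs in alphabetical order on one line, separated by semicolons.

Pilar, as surviving spouse, takes 2/5.
The remaining 3/5 passes to Ursula's descendants per stirpes.
The 3/5 is divided into 5 equal shares of 3/25 among Valentina, Beatriz, Mateo, Teodoro, Diego.
Valentina predeceased; the 3/25 allotted to Valentina's branch passes to Valentina's issue by representation.
The 3/25 is divided into 4 equal shares of 3/100 among Fernando, Octavio, Alonso, Soledad.
Fernando is living and takes 3/100.
Octavio is living and takes 3/100.
Alonso predeceased; the 3/100 allotted to Alonso's branch passes to Alonso's issue by representation.
The 3/100 is divided into 2 equal shares of 3/200 among Joaquin, Catalina.
Joaquin is living and takes 3/200.
Catalina predeceased; the 3/200 allotted to Catalina's branch passes to Catalina's issue by representation.
The 3/200 is divided into 3 equal shares of 1/200 among Nieves, Ines, Yago.
Nieves is living and takes 1/200.
Ines is living and takes 1/200.
Yago is living and takes 1/200.
Soledad is living and takes 3/100.
Beatriz is living and takes 3/25.
Mateo is living and takes 3/25.
Teodoro is living and takes 3/25.
Diego predeceased; the 3/25 allotted to Diego's branch passes to Diego's issue by representation.
Elena's line is the sole branch at this level, so the full 3/25 passes to Elena's issue by representation.
Lucia's line is the sole branch at this level, so the full 3/25 passes to Lucia's issue by representation.
Ximena is the sole taker at this level and receives the full 3/25.

Beatriz 3/25; Fernando 3/100; Ines 1/200; Joaquin 3/200; Mateo 3/25; Nieves 1/200; Octavio 3/100; Pilar 2/5; Soledad 3/100; Teodoro 3/25; Ximena 3/25; Yago 1/200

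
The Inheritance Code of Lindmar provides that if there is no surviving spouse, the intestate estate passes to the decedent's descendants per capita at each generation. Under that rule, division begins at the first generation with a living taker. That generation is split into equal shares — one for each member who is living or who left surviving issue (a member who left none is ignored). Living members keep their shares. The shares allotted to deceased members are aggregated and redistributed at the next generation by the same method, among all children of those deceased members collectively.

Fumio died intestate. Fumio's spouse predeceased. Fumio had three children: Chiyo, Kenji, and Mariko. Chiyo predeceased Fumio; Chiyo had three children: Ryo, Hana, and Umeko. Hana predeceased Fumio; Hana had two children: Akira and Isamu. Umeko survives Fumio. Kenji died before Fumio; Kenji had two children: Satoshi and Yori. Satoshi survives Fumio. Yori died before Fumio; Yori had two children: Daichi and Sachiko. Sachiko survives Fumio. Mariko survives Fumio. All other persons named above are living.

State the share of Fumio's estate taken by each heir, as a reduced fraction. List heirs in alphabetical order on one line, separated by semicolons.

Akira 1/15; Daichi 1/15; Isamu 1/15; Mariko 1/3; Ryo 2/15; Sachiko 1/15; Satoshi 2/15; Umeko 2/15

There is no surviving spouse, so the entire estate passes to Fumio's descendants per capita at each generation.
At generation 1 (Chiyo, Kenji, Mariko) there are 3 shares of (1)/3 = 1/3 each.
Living: Mariko — each takes 1/3.
Deceased: Chiyo and Kenji. Their combined 2/3 is pooled and carried to generation 2.
At generation 2 (Ryo, Hana, Umeko, Satoshi, Yori) there are 5 shares of (2/3)/5 = 2/15 each.
Living: Ryo, Umeko, and Satoshi — each takes 2/15.
Deceased: Hana and Yori. Their combined 4/15 is pooled and carried to generation 3.
At generation 3 (Akira, Isamu, Daichi, Sachiko) there are 4 shares of (4/15)/4 = 1/15 each.
Living: Akira, Isamu, Daichi, and Sachiko — each takes 1/15.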